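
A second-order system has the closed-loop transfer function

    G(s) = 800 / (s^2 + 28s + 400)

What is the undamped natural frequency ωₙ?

ωₙ = 20 rad/s

Compare the denominator to the standard form s^2 + 2ζωₙs + ωₙ².
ωₙ² = 400, so ωₙ = 20 rad/s.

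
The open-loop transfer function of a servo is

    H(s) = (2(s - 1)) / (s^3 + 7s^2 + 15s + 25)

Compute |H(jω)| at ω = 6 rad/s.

Substitute s = j6: numerator = -2 + j12, denominator = -227 - j126.
|H(j6)| = |-2 + j12| / |-227 - j126| = 12.166 / 259.62 ≈ 0.04686.

|H(j6)| ≈ 0.04686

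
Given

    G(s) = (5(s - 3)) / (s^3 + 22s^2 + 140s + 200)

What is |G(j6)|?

Substitute s = j6: numerator = -15 + j30, denominator = -592 + j624.
|G(j6)| = |-15 + j30| / |-592 + j624| = 33.541 / 860.14 ≈ 0.03899.

|G(j6)| ≈ 0.03899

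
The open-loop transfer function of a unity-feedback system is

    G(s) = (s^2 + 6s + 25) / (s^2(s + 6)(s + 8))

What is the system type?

The denominator has 2 factors of s at the origin (free integrators), so this is a Type 2 system.

Type 2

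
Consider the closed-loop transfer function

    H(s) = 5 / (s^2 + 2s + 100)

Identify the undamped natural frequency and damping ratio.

Compare the denominator to the standard form s^2 + 2ζωₙs + ωₙ².
ωₙ² = 100, so ωₙ = 10 rad/s.
2ζωₙ = 2, so ζ = 2/(2·10) = 0.1.
With ζ = 0.1 the response is underdamped.

ωₙ = 10 rad/s, ζ = 0.1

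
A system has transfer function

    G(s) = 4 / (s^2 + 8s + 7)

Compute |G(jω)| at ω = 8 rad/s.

Substitute s = j8: numerator = 4, denominator = -57 + j64.
|G(j8)| = |4| / |-57 + j64| = 4 / 85.703 ≈ 0.04667.

|G(j8)| ≈ 0.04667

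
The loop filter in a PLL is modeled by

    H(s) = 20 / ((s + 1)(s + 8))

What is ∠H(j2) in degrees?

∠H(j2) ≈ -77.47°

At s = j2: numerator = 20, denominator = 4 + j18.
∠H = ∠num − ∠den = 0° − (77.471°) = -77.47°.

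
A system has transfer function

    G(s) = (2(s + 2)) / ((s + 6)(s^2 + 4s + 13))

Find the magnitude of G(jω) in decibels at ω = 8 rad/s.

|G(j8)|_dB ≈ -31.2 dB

Substitute s = j8: numerator = 4 + j16, denominator = -562 - j216.
|G(j8)| = |4 + j16| / |-562 - j216| = 16.492 / 602.08 ≈ 0.02739.
In decibels: 20·log₁₀(0.02739) ≈ -31.2 dB.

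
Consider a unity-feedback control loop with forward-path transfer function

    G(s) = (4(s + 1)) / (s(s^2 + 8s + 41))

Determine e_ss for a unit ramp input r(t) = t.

e_ss = 10.25

G(s) has one pole at the origin.
This is a Type 1 system. Kv = lim_{s→0} s·G(s) = 4/41.
e_ss = 1/Kv = 1/(4/41) = 41/4 ≈ 10.25.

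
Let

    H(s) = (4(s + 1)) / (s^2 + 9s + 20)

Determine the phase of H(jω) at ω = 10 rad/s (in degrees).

At s = j10: numerator = 4 + j40, denominator = -80 + j90.
∠H = ∠num − ∠den = 84.289° − (131.63°) = -47.34°.

∠H(j10) ≈ -47.34°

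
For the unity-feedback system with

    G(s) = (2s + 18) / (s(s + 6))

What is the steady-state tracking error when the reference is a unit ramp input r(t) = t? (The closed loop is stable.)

e_ss = 0.3333

G(s) has one pole at the origin.
This is a Type 1 system. Kv = lim_{s→0} s·G(s) = 18/6 = 3.
e_ss = 1/Kv = 1/(3) = 1/3 ≈ 0.3333.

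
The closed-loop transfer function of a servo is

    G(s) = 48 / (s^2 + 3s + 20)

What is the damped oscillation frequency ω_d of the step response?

Comparing s^2 + 3s + 20 to s^2 + 2ζωₙs + ωₙ²: ωₙ = √20 ≈ 4.472 rad/s and ζ = 3/(2·√20) ≈ 0.3354.
ζωₙ = 3/2 = 1.5, so ω_d = ωₙ√(1−ζ²) = √(ωₙ² − (ζωₙ)²) = √(20 − 1.5²) = √17.75 ≈ 4.213 rad/s.

ω_d ≈ 4.213 rad/s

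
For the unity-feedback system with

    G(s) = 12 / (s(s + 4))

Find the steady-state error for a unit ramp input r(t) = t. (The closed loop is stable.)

G(s) has one pole at the origin.
This is a Type 1 system. Kv = lim_{s→0} s·G(s) = 12/4 = 3.
e_ss = 1/Kv = 1/(3) = 1/3 ≈ 0.3333.

e_ss = 0.3333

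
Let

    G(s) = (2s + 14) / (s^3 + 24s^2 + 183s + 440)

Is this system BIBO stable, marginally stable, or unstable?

The denominator s^3 + 24s^2 + 183s + 440 factors as (s + 8)(s + 11)(s + 5), giving poles at s = -8, -11, -5.
Since all poles lie strictly in the left half-plane, the system is stable.

stable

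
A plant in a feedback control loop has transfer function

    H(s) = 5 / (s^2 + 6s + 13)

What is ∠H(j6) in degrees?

∠H(j6) ≈ -122.6°

At s = j6: numerator = 5, denominator = -23 + j36.
∠H = ∠num − ∠den = 0° − (122.57°) = -122.6°.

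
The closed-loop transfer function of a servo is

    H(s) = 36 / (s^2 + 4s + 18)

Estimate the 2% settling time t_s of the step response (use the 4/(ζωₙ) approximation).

t_s ≈ 2 s

Comparing s^2 + 4s + 18 to s^2 + 2ζωₙs + ωₙ²: ωₙ = √18 ≈ 4.243 rad/s and ζ = 4/(2·√18) ≈ 0.4714.
ζωₙ = 4/2 = 2, so t_s ≈ 4/(ζωₙ) = 4/2 = 2 s.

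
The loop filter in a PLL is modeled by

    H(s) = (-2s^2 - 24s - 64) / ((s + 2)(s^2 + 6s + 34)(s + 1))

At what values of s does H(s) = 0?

Set the numerator to zero: -2s^2 - 24s - 64 = 0, i.e. -2·(s^2 + 12s + 32) = 0.
Factoring: (s + 8)(s + 4) = 0.

s = -8, -4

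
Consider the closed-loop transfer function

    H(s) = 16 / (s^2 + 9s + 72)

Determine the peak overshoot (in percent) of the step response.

%OS ≈ 14.0%

Comparing s^2 + 9s + 72 to s^2 + 2ζωₙs + ωₙ²: ωₙ = √72 ≈ 8.485 rad/s and ζ = 9/(2·√72) ≈ 0.5303.
%OS = 100·exp(−πζ/√(1−ζ²)) = 100·exp(−π·0.5303/√(1−0.5303²)) ≈ 14.0%.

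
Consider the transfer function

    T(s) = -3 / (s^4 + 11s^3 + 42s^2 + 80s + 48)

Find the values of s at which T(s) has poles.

The poles are the roots of the denominator s^4 + 11s^3 + 42s^2 + 80s + 48 = 0.
Trying s = -1: the polynomial evaluates to 0, so (s + 1) is a factor.
Dividing out leaves s^3 + 10s^2 + 32s + 48 = 0.
This factors further as (s^2 + 4s + 8)(s + 6) = 0.

s = -2 ± 2j, -1, -6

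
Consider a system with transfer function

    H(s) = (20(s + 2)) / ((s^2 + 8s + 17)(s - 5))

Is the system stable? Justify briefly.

unstable

The poles can be read from the denominator factors: s = -4 ± j, 5.
Since the pole(s) at s = 5 lie in the right half-plane, the system is unstable.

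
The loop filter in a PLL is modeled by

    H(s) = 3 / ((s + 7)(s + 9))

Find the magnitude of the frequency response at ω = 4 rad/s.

Substitute s = j4: numerator = 3, denominator = 47 + j64.
|H(j4)| = |3| / |47 + j64| = 3 / 79.404 ≈ 0.03778.

|H(j4)| ≈ 0.03778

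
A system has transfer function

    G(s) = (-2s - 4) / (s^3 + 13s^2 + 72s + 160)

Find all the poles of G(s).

The poles are the roots of the denominator s^3 + 13s^2 + 72s + 160 = 0.
Trying s = -5: the polynomial evaluates to 0, so (s + 5) is a factor.
Dividing out leaves s^2 + 8s + 32 = 0.
The quadratic formula then gives s = -4 ± 4j.

s = -4 + 4j, -4 - 4j, -5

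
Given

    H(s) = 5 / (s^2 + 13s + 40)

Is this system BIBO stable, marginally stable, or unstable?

stable

The denominator s^2 + 13s + 40 factors as (s + 8)(s + 5), giving poles at s = -8, -5.
Since all poles lie strictly in the left half-plane, the system is stable.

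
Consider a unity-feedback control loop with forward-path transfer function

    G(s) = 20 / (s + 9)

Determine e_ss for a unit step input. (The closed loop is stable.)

e_ss = 0.3103

G(s) has no poles at the origin.
This is a Type 0 system. Kp = lim_{s→0} G(s) = 20/9.
e_ss = 1/(1 + Kp) = 1/(1 + 20/9) = 9/29 ≈ 0.3103.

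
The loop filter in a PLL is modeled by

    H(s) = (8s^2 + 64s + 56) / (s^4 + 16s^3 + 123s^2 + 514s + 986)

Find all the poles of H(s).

s = -5 + 2j, -5 - 2j, -3 + 5j, -3 - 5j

The poles are the roots of the denominator s^4 + 16s^3 + 123s^2 + 514s + 986 = 0.
No real roots exist; factor into two real quadratics: (s^2 + 10s + 29)(s^2 + 6s + 34) = 0.
Each quadratic gives a conjugate pair via the quadratic formula.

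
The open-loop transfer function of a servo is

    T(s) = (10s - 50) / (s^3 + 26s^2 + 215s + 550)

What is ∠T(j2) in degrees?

At s = j2: numerator = -50 + j20, denominator = 446 + j422.
∠T = ∠num − ∠den = 158.20° − (43.416°) = 114.8°.

∠T(j2) ≈ 114.8°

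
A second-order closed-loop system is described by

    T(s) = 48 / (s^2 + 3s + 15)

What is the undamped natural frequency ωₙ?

ωₙ ≈ 3.873 rad/s

Compare the denominator to the standard form s^2 + 2ζωₙs + ωₙ².
ωₙ² = 15, so ωₙ = √15 ≈ 3.873 rad/s.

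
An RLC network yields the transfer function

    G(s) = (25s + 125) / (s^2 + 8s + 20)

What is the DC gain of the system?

Set s = 0: G(0) = (125) / (20) = 25/4.

G(0) = 25/4 ≈ 6.250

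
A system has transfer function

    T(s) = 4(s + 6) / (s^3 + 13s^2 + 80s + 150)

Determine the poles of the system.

s = -5 ± 5j, -3

The poles are the roots of the denominator s^3 + 13s^2 + 80s + 150 = 0.
Trying s = -3: the polynomial evaluates to 0, so (s + 3) is a factor.
Dividing out leaves s^2 + 10s + 50 = 0.
The quadratic formula then gives s = -5 ± 5j.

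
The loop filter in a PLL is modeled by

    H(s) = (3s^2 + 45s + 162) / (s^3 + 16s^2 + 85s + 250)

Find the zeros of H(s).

s = -9, -6

Set the numerator to zero: 3s^2 + 45s + 162 = 0, i.e. 3·(s^2 + 15s + 54) = 0.
Factoring: (s + 9)(s + 6) = 0.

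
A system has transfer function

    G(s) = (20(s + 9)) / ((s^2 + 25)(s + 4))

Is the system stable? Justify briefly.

marginally stable

The poles can be read from the denominator factors: s = 5j, -5j, -4.
Since the simple pole(s) at s = ±5j lie on the jω-axis with none in the right half-plane, the system is marginally stable.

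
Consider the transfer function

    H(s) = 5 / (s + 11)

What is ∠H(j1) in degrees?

∠H(j1) ≈ -5.194°

At s = j1: numerator = 5, denominator = 11 + j1.
∠H = ∠num − ∠den = 0° − (5.1944°) = -5.194°.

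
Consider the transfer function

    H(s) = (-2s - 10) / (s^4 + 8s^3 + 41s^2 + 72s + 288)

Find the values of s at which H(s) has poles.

s = ±3j, -4 ± 4j

The poles are the roots of the denominator s^4 + 8s^3 + 41s^2 + 72s + 288 = 0.
No real roots exist; factor into two real quadratics: (s^2 + 9)(s^2 + 8s + 32) = 0.
Each quadratic gives a conjugate pair via the quadratic formula.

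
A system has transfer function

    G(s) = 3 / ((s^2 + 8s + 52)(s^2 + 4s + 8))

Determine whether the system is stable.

stable

The poles can be read from the denominator factors: s = -4 + 6j, -4 - 6j, -2 + 2j, -2 - 2j.
Since all poles lie strictly in the left half-plane, the system is stable.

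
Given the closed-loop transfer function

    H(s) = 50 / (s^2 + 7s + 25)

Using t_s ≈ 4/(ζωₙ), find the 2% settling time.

Comparing s^2 + 7s + 25 to s^2 + 2ζωₙs + ωₙ²: ωₙ = 5 rad/s and ζ = 7/(2·5) = 0.7.
ζωₙ = 7/2 = 3.5, so t_s ≈ 4/(ζωₙ) = 4/3.5 ≈ 1.143 s.

t_s ≈ 1.143 s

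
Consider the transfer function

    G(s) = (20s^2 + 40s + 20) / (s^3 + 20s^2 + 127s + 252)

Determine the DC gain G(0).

Set s = 0: G(0) = (20) / (252) = 5/63.

G(0) = 5/63 ≈ 0.07937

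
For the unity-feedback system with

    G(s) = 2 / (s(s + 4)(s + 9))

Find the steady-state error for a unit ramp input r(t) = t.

G(s) has one pole at the origin.
This is a Type 1 system. Kv = lim_{s→0} s·G(s) = 2/36 = 1/18.
e_ss = 1/Kv = 1/(1/18) = 18.

e_ss = 18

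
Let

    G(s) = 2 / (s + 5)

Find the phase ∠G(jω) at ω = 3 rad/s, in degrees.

∠G(j3) ≈ -30.96°

At s = j3: numerator = 2, denominator = 5 + j3.
∠G = ∠num − ∠den = 0° − (30.964°) = -30.96°.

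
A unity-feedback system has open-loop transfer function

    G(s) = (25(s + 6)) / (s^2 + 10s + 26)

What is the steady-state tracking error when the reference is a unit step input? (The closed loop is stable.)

G(s) has no poles at the origin.
This is a Type 0 system. Kp = lim_{s→0} G(s) = 150/26 = 75/13.
e_ss = 1/(1 + Kp) = 1/(1 + 75/13) = 13/88 ≈ 0.1477.

e_ss = 0.1477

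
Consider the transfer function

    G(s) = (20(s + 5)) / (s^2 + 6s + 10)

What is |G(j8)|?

|G(j8)| ≈ 2.611

Substitute s = j8: numerator = 100 + j160, denominator = -54 + j48.
|G(j8)| = |100 + j160| / |-54 + j48| = 188.68 / 72.250 ≈ 2.611.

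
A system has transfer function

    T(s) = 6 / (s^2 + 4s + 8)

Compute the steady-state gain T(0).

Set s = 0: T(0) = (6) / (8) = 3/4.

T(0) = 3/4 ≈ 0.7500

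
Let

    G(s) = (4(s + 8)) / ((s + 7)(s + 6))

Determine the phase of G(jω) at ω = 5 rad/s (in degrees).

∠G(j5) ≈ -43.34°

At s = j5: numerator = 32 + j20, denominator = 17 + j65.
∠G = ∠num − ∠den = 32.005° − (75.343°) = -43.34°.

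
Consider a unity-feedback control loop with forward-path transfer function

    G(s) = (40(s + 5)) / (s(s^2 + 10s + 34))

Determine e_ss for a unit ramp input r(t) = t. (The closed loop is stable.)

G(s) has one pole at the origin.
This is a Type 1 system. Kv = lim_{s→0} s·G(s) = 200/34 = 100/17.
e_ss = 1/Kv = 1/(100/17) = 17/100 ≈ 0.1700.

e_ss = 0.1700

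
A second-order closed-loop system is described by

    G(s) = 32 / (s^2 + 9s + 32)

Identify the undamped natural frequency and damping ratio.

Compare the denominator to the standard form s^2 + 2ζωₙs + ωₙ².
ωₙ² = 32, so ωₙ = √32 ≈ 5.657 rad/s.
2ζωₙ = 9, so ζ = 9/(2·√32) ≈ 0.7955.
With ζ = 0.7955 the response is underdamped.

ωₙ ≈ 5.657 rad/s, ζ ≈ 0.7955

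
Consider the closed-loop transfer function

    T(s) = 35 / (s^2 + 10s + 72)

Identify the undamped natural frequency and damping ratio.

ωₙ ≈ 8.485 rad/s, ζ ≈ 0.5893

Compare the denominator to the standard form s^2 + 2ζωₙs + ωₙ².
ωₙ² = 72, so ωₙ = √72 ≈ 8.485 rad/s.
2ζωₙ = 10, so ζ = 10/(2·√72) ≈ 0.5893.
With ζ = 0.5893 the response is underdamped.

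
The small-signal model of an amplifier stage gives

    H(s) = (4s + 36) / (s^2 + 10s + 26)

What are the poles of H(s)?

The poles are the roots of the denominator s^2 + 10s + 26 = 0.
Using the quadratic formula: s = (-10 ± √(-4))/2 = -5 ± 1j.

s = -5 + j, -5 - j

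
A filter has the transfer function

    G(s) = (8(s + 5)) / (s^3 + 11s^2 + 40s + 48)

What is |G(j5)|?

Substitute s = j5: numerator = 40 + j40, denominator = -227 + j75.
|G(j5)| = |40 + j40| / |-227 + j75| = 56.569 / 239.07 ≈ 0.2366.

|G(j5)| ≈ 0.2366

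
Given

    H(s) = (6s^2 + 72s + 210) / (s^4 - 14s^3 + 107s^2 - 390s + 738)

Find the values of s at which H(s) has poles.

s = 3 + 3j, 3 - 3j, 4 + 5j, 4 - 5j

The poles are the roots of the denominator s^4 - 14s^3 + 107s^2 - 390s + 738 = 0.
No real roots exist; factor into two real quadratics: (s^2 - 6s + 18)(s^2 - 8s + 41) = 0.
Each quadratic gives a conjugate pair via the quadratic formula.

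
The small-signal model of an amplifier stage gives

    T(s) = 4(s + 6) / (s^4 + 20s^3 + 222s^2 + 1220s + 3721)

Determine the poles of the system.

The poles are the roots of the denominator s^4 + 20s^3 + 222s^2 + 1220s + 3721 = 0.
No real roots exist; factor into two real quadratics: (s^2 + 10s + 61)(s^2 + 10s + 61) = 0.
Each quadratic gives a conjugate pair via the quadratic formula.

s = -5 ± 6j, -5 ± 6j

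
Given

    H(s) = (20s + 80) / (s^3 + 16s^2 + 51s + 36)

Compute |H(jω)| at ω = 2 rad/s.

Substitute s = j2: numerator = 80 + j40, denominator = -28 + j94.
|H(j2)| = |80 + j40| / |-28 + j94| = 89.443 / 98.082 ≈ 0.9119.

|H(j2)| ≈ 0.9119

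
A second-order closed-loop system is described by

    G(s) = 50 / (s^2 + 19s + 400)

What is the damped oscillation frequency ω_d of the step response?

Comparing s^2 + 19s + 400 to s^2 + 2ζωₙs + ωₙ²: ωₙ = 20 rad/s and ζ = 19/(2·20) = 0.475.
ζωₙ = 19/2 = 9.5, so ω_d = ωₙ√(1−ζ²) = √(ωₙ² − (ζωₙ)²) = √(400 − 9.5²) = √309.75 ≈ 17.60 rad/s.

ω_d ≈ 17.60 rad/s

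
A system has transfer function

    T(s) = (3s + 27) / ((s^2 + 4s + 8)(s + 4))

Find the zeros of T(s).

Set the numerator to zero: 3s + 27 = 0, i.e. 3·(s + 9) = 0.
So s = -9.

s = -9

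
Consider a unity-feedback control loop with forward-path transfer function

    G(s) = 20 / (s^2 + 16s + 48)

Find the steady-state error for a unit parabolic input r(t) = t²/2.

G(s) has no poles at the origin.
This is a Type 0 system; Ka = lim_{s→0} s^2·G(s) = 0, so the steady-state error for a parabola input is infinite.

e_ss = ∞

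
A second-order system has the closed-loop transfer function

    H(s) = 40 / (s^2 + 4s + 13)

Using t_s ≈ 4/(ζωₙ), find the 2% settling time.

t_s ≈ 2 s

Comparing s^2 + 4s + 13 to s^2 + 2ζωₙs + ωₙ²: ωₙ = √13 ≈ 3.606 rad/s and ζ = 4/(2·√13) ≈ 0.5547.
ζωₙ = 4/2 = 2, so t_s ≈ 4/(ζωₙ) = 4/2 = 2 s.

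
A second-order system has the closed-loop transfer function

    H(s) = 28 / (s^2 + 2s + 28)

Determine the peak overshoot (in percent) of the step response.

Comparing s^2 + 2s + 28 to s^2 + 2ζωₙs + ωₙ²: ωₙ = √28 ≈ 5.292 rad/s and ζ = 2/(2·√28) ≈ 0.1890.
%OS = 100·exp(−πζ/√(1−ζ²)) = 100·exp(−π·0.1890/√(1−0.1890²)) ≈ 54.6%.

%OS ≈ 54.6%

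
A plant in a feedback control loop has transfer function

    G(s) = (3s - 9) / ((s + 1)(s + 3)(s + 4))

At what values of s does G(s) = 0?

Set the numerator to zero: 3s - 9 = 0, i.e. 3·(s - 3) = 0.
So s = 3.

s = 3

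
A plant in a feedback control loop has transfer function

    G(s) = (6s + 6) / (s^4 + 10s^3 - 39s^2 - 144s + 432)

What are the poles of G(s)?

The poles are the roots of the denominator s^4 + 10s^3 - 39s^2 - 144s + 432 = 0.
Trying s = 3: the polynomial evaluates to 0, so (s - 3) is a factor.
Dividing out leaves s^3 + 13s^2 - 144 = 0.
This factors further as (s + 12)(s - 3)(s + 4) = 0.

s = 3, -12, 3, -4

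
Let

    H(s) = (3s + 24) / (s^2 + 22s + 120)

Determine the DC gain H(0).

Set s = 0: H(0) = (24) / (120) = 1/5.

H(0) = 1/5 ≈ 0.2000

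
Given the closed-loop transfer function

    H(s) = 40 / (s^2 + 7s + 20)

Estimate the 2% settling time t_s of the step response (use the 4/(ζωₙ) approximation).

t_s ≈ 1.143 s

Comparing s^2 + 7s + 20 to s^2 + 2ζωₙs + ωₙ²: ωₙ = √20 ≈ 4.472 rad/s and ζ = 7/(2·√20) ≈ 0.7826.
ζωₙ = 7/2 = 3.5, so t_s ≈ 4/(ζωₙ) = 4/3.5 ≈ 1.143 s.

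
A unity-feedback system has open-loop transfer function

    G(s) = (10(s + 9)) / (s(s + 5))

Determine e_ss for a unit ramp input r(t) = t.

e_ss = 0.05556

G(s) has one pole at the origin.
This is a Type 1 system. Kv = lim_{s→0} s·G(s) = 90/5 = 18.
e_ss = 1/Kv = 1/(18) = 1/18 ≈ 0.05556.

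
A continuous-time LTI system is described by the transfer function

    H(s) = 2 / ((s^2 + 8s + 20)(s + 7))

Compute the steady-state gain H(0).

H(0) = 1/70 ≈ 0.01429

At s = 0 each factor (s + a) contributes a and each (s^2 + bs + c) contributes c.
H(0) = 2·1 / ((20) · (7)) = 2/140 = 1/70.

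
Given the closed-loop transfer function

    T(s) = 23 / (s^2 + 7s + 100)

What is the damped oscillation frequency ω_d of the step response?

ω_d ≈ 9.367 rad/s

Comparing s^2 + 7s + 100 to s^2 + 2ζωₙs + ωₙ²: ωₙ = 10 rad/s and ζ = 7/(2·10) = 0.35.
ζωₙ = 7/2 = 3.5, so ω_d = ωₙ√(1−ζ²) = √(ωₙ² − (ζωₙ)²) = √(100 − 3.5²) = √87.75 ≈ 9.367 rad/s.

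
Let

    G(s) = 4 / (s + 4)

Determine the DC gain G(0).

Set s = 0: G(0) = (4) / (4) = 1.

G(0) = 1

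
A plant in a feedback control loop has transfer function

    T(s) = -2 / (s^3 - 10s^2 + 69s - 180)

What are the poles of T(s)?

The poles are the roots of the denominator s^3 - 10s^2 + 69s - 180 = 0.
Trying s = 4: the polynomial evaluates to 0, so (s - 4) is a factor.
Dividing out leaves s^2 - 6s + 45 = 0.
The quadratic formula then gives s = 3 ± 6j.

s = 3 + 6j, 3 - 6j, 4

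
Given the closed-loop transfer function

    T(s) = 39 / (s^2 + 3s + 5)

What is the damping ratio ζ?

ζ ≈ 0.6708

Compare the denominator to the standard form s^2 + 2ζωₙs + ωₙ².
ωₙ² = 5, so ωₙ = √5 ≈ 2.236 rad/s.
2ζωₙ = 3, so ζ = 3/(2·√5) ≈ 0.6708.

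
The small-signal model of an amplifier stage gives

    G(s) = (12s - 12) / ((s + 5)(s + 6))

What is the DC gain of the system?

Set s = 0: G(0) = (-12) / (30) = -2/5.

G(0) = -2/5 ≈ -0.4000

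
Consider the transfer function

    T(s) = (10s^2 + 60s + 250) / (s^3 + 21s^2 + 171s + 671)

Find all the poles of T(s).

The poles are the roots of the denominator s^3 + 21s^2 + 171s + 671 = 0.
Trying s = -11: the polynomial evaluates to 0, so (s + 11) is a factor.
Dividing out leaves s^2 + 10s + 61 = 0.
The quadratic formula then gives s = -5 ± 6j.

s = -5 + 6j, -5 - 6j, -11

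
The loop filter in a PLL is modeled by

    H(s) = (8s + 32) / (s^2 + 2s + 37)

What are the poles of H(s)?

s = -1 ± 6j

The poles are the roots of the denominator s^2 + 2s + 37 = 0.
Using the quadratic formula: s = (-2 ± √(-144))/2 = -1 ± 6j.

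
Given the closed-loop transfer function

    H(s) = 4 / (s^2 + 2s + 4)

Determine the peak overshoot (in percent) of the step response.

Comparing s^2 + 2s + 4 to s^2 + 2ζωₙs + ωₙ²: ωₙ = 2 rad/s and ζ = 2/(2·2) = 0.5.
%OS = 100·exp(−πζ/√(1−ζ²)) = 100·exp(−π·0.5/√(1−0.5²)) ≈ 16.3%.

%OS ≈ 16.3%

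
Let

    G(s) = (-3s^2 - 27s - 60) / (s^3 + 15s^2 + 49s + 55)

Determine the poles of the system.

s = -2 + j, -2 - j, -11

The poles are the roots of the denominator s^3 + 15s^2 + 49s + 55 = 0.
Trying s = -11: the polynomial evaluates to 0, so (s + 11) is a factor.
Dividing out leaves s^2 + 4s + 5 = 0.
The quadratic formula then gives s = -2 ± 1j.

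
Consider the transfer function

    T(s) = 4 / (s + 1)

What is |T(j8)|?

|T(j8)| ≈ 0.4961

Substitute s = j8: numerator = 4, denominator = 1 + j8.
|T(j8)| = |4| / |1 + j8| = 4 / 8.0623 ≈ 0.4961.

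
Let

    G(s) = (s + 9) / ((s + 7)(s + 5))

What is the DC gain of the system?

G(0) = 9/35 ≈ 0.2571

Set s = 0: G(0) = (9) / (35) = 9/35.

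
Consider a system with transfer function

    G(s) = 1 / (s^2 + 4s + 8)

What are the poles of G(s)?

s = -2 + 2j, -2 - 2j

The poles are the roots of the denominator s^2 + 4s + 8 = 0.
Using the quadratic formula: s = (-4 ± √(-16))/2 = -2 ± 2j.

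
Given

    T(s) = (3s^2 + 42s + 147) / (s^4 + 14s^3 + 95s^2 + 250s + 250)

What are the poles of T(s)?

The poles are the roots of the denominator s^4 + 14s^3 + 95s^2 + 250s + 250 = 0.
No real roots exist; factor into two real quadratics: (s^2 + 4s + 5)(s^2 + 10s + 50) = 0.
Each quadratic gives a conjugate pair via the quadratic formula.

s = -2 ± j, -5 ± 5j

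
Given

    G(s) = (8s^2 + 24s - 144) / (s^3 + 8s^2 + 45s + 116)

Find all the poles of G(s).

s = -2 + 5j, -2 - 5j, -4

The poles are the roots of the denominator s^3 + 8s^2 + 45s + 116 = 0.
Trying s = -4: the polynomial evaluates to 0, so (s + 4) is a factor.
Dividing out leaves s^2 + 4s + 29 = 0.
The quadratic formula then gives s = -2 ± 5j.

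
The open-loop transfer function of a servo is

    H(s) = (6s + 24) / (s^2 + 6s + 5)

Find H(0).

Set s = 0: H(0) = (24) / (5) = 24/5.

H(0) = 24/5 ≈ 4.800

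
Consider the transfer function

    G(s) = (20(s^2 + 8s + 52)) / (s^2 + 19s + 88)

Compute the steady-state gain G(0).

Set s = 0: G(0) = (1040) / (88) = 130/11.

G(0) = 130/11 ≈ 11.82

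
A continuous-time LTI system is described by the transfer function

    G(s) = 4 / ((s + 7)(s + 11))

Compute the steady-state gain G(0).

G(0) = 4/77 ≈ 0.05195

At s = 0 each factor (s + a) contributes a and each (s^2 + bs + c) contributes c.
G(0) = 4·1 / ((7) · (11)) = 4/77 = 4/77.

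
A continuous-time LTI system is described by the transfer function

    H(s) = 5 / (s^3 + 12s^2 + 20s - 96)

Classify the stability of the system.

The denominator s^3 + 12s^2 + 20s - 96 factors as (s + 6)(s - 2)(s + 8), giving poles at s = -6, 2, -8.
Since the pole(s) at s = 2 lie in the right half-plane, the system is unstable.

unstable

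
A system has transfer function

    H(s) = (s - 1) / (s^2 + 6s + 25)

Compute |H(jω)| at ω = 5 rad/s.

|H(j5)| ≈ 0.1700

Substitute s = j5: numerator = -1 + j5, denominator = j30.
|H(j5)| = |-1 + j5| / |j30| = 5.0990 / 30 ≈ 0.1700.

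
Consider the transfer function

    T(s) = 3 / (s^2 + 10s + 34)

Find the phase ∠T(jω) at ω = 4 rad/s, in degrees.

At s = j4: numerator = 3, denominator = 18 + j40.
∠T = ∠num − ∠den = 0° − (65.772°) = -65.77°.

∠T(j4) ≈ -65.77°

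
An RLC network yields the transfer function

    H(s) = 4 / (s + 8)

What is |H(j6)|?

|H(j6)| = 0.4000

Substitute s = j6: numerator = 4, denominator = 8 + j6.
|H(j6)| = |4| / |8 + j6| = 4 / 10 = 0.4000.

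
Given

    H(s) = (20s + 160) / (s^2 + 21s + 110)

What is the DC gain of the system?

H(0) = 16/11 ≈ 1.455

Set s = 0: H(0) = (160) / (110) = 16/11.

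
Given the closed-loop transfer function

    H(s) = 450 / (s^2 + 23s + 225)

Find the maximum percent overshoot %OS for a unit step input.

%OS ≈ 2.35%

Comparing s^2 + 23s + 225 to s^2 + 2ζωₙs + ωₙ²: ωₙ = 15 rad/s and ζ = 23/(2·15) ≈ 0.7667.
%OS = 100·exp(−πζ/√(1−ζ²)) = 100·exp(−π·0.7667/√(1−0.7667²)) ≈ 2.35%.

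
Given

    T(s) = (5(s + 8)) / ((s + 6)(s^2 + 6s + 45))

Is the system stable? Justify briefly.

The poles can be read from the denominator factors: s = -6, -3 + 6j, -3 - 6j.
Since all poles lie strictly in the left half-plane, the system is stable.

stable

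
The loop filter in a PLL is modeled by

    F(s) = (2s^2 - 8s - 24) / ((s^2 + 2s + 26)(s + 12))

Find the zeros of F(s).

Set the numerator to zero: 2s^2 - 8s - 24 = 0, i.e. 2·(s^2 - 4s - 12) = 0.
Factoring: (s + 2)(s - 6) = 0.

s = -2, 6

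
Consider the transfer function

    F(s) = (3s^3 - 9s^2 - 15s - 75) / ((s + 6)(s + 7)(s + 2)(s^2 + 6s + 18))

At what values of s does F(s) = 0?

s = 5, -1 + 2j, -1 - 2j

Set the numerator to zero: 3s^3 - 9s^2 - 15s - 75 = 0, i.e. 3·(s^3 - 3s^2 - 5s - 25) = 0.
Factoring: (s - 5)(s^2 + 2s + 5) = 0.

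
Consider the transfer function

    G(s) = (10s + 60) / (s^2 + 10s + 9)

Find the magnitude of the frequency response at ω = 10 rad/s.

|G(j10)| ≈ 0.8625

Substitute s = j10: numerator = 60 + j100, denominator = -91 + j100.
|G(j10)| = |60 + j100| / |-91 + j100| = 116.62 / 135.21 ≈ 0.8625.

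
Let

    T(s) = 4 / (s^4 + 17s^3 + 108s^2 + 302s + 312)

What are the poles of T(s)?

s = -5 + j, -5 - j, -4, -3

The poles are the roots of the denominator s^4 + 17s^3 + 108s^2 + 302s + 312 = 0.
Trying s = -4: the polynomial evaluates to 0, so (s + 4) is a factor.
Dividing out leaves s^3 + 13s^2 + 56s + 78 = 0.
This factors further as (s^2 + 10s + 26)(s + 3) = 0.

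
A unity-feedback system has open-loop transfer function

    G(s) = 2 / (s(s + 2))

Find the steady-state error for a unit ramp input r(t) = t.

G(s) has one pole at the origin.
This is a Type 1 system. Kv = lim_{s→0} s·G(s) = 2/2 = 1.
e_ss = 1/Kv = 1/(1) = 1.

e_ss = 1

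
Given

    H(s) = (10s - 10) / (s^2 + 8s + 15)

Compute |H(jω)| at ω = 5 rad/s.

|H(j5)| ≈ 1.237

Substitute s = j5: numerator = -10 + j50, denominator = -10 + j40.
|H(j5)| = |-10 + j50| / |-10 + j40| = 50.990 / 41.231 ≈ 1.237.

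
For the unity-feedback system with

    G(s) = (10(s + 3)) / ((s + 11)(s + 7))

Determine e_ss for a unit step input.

e_ss = 0.7196

G(s) has no poles at the origin.
This is a Type 0 system. Kp = lim_{s→0} G(s) = 30/77.
e_ss = 1/(1 + Kp) = 1/(1 + 30/77) = 77/107 ≈ 0.7196.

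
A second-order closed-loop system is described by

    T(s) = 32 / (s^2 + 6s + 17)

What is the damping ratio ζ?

ζ ≈ 0.7276

Compare the denominator to the standard form s^2 + 2ζωₙs + ωₙ².
ωₙ² = 17, so ωₙ = √17 ≈ 4.123 rad/s.
2ζωₙ = 6, so ζ = 6/(2·√17) ≈ 0.7276.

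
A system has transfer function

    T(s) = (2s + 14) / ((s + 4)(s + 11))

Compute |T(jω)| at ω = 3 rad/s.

|T(j3)| ≈ 0.2672

Substitute s = j3: numerator = 14 + j6, denominator = 35 + j45.
|T(j3)| = |14 + j6| / |35 + j45| = 15.232 / 57.009 ≈ 0.2672.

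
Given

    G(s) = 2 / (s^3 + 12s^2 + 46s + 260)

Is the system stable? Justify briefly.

stable

The denominator s^3 + 12s^2 + 46s + 260 factors as (s^2 + 2s + 26)(s + 10), giving poles at s = -1 ± 5j, -10.
Since all poles lie strictly in the left half-plane, the system is stable.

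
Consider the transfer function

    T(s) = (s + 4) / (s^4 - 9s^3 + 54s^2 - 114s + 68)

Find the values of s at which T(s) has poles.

The poles are the roots of the denominator s^4 - 9s^3 + 54s^2 - 114s + 68 = 0.
Trying s = 2: the polynomial evaluates to 0, so (s - 2) is a factor.
Dividing out leaves s^3 - 7s^2 + 40s - 34 = 0.
This factors further as (s^2 - 6s + 34)(s - 1) = 0.

s = 3 ± 5j, 2, 1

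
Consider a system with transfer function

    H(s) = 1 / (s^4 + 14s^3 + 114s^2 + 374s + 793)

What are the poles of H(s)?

The poles are the roots of the denominator s^4 + 14s^3 + 114s^2 + 374s + 793 = 0.
No real roots exist; factor into two real quadratics: (s^2 + 4s + 13)(s^2 + 10s + 61) = 0.
Each quadratic gives a conjugate pair via the quadratic formula.

s = -2 + 3j, -2 - 3j, -5 + 6j, -5 - 6j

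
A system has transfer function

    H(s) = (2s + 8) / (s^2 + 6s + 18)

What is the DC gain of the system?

H(0) = 4/9 ≈ 0.4444

Set s = 0: H(0) = (8) / (18) = 4/9.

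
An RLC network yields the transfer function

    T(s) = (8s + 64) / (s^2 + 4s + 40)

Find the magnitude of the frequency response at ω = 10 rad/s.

|T(j10)| ≈ 1.421

Substitute s = j10: numerator = 64 + j80, denominator = -60 + j40.
|T(j10)| = |64 + j80| / |-60 + j40| = 102.45 / 72.111 ≈ 1.421.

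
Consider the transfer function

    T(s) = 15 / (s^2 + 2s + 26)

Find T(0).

T(0) = 15/26 ≈ 0.5769

Set s = 0: T(0) = (15) / (26) = 15/26.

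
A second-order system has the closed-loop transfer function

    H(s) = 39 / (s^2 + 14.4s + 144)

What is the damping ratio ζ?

ζ = 0.6

Compare the denominator to the standard form s^2 + 2ζωₙs + ωₙ².
ωₙ² = 144, so ωₙ = 12 rad/s.
2ζωₙ = 14.4, so ζ = 14.4/(2·12) = 0.6.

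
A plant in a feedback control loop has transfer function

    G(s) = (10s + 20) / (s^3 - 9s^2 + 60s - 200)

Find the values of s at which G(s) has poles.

s = 2 + 6j, 2 - 6j, 5

The poles are the roots of the denominator s^3 - 9s^2 + 60s - 200 = 0.
Trying s = 5: the polynomial evaluates to 0, so (s - 5) is a factor.
Dividing out leaves s^2 - 4s + 40 = 0.
The quadratic formula then gives s = 2 ± 6j.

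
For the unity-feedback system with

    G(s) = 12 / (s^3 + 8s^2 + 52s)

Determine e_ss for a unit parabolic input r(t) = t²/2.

e_ss = ∞

G(s) has one pole at the origin.
This is a Type 1 system; Ka = lim_{s→0} s^2·G(s) = 0, so the steady-state error for a parabola input is infinite.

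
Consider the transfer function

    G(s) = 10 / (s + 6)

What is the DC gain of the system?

Set s = 0: G(0) = (10) / (6) = 5/3.

G(0) = 5/3 ≈ 1.667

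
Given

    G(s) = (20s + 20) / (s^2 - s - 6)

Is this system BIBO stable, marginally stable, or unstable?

unstable

The denominator s^2 - s - 6 factors as (s - 3)(s + 2), giving poles at s = 3, -2.
Since the pole(s) at s = 3 lie in the right half-plane, the system is unstable.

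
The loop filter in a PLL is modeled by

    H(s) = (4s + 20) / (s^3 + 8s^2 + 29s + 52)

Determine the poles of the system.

The poles are the roots of the denominator s^3 + 8s^2 + 29s + 52 = 0.
Trying s = -4: the polynomial evaluates to 0, so (s + 4) is a factor.
Dividing out leaves s^2 + 4s + 13 = 0.
The quadratic formula then gives s = -2 ± 3j.

s = -2 + 3j, -2 - 3j, -4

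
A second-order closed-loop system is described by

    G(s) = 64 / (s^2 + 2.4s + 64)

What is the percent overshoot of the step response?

%OS ≈ 62.1%

Comparing s^2 + 2.4s + 64 to s^2 + 2ζωₙs + ωₙ²: ωₙ = 8 rad/s and ζ = 2.4/(2·8) = 0.15.
%OS = 100·exp(−πζ/√(1−ζ²)) = 100·exp(−π·0.15/√(1−0.15²)) ≈ 62.1%.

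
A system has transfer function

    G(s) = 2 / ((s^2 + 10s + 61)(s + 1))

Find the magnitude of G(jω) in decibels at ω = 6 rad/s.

Substitute s = j6: numerator = 2, denominator = -335 + j210.
|G(j6)| = |2| / |-335 + j210| = 2 / 395.38 ≈ 0.005058.
In decibels: 20·log₁₀(0.005058) ≈ -45.9 dB.

|G(j6)|_dB ≈ -45.9 dB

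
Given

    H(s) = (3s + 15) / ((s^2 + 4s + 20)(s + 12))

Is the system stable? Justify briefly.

The poles can be read from the denominator factors: s = -2 ± 4j, -12.
Since all poles lie strictly in the left half-plane, the system is stable.

stable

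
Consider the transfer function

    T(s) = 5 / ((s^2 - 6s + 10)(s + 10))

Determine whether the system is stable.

unstable

The poles can be read from the denominator factors: s = 3 + j, 3 - j, -10.
Since the pole(s) at s = 3 + j, 3 - j lie in the right half-plane, the system is unstable.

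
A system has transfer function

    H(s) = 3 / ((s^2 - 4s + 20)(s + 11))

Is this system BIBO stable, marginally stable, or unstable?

unstable

The poles can be read from the denominator factors: s = 2 + 4j, 2 - 4j, -11.
Since the pole(s) at s = 2 + 4j, 2 - 4j lie in the right half-plane, the system is unstable.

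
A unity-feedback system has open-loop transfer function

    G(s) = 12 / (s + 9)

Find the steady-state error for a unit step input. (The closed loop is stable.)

G(s) has no poles at the origin.
This is a Type 0 system. Kp = lim_{s→0} G(s) = 12/9 = 4/3.
e_ss = 1/(1 + Kp) = 1/(1 + 4/3) = 3/7 ≈ 0.4286.

e_ss = 0.4286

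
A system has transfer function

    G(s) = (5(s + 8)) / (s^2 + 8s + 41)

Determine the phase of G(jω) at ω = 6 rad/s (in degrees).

∠G(j6) ≈ -47.18°

At s = j6: numerator = 40 + j30, denominator = 5 + j48.
∠G = ∠num − ∠den = 36.870° − (84.053°) = -47.18°.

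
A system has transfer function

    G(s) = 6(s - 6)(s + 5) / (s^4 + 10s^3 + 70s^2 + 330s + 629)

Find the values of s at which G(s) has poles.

s = -4 ± j, -1 ± 6j

The poles are the roots of the denominator s^4 + 10s^3 + 70s^2 + 330s + 629 = 0.
No real roots exist; factor into two real quadratics: (s^2 + 8s + 17)(s^2 + 2s + 37) = 0.
Each quadratic gives a conjugate pair via the quadratic formula.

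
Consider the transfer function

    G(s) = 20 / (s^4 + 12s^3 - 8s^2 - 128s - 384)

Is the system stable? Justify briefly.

unstable

The denominator s^4 + 12s^3 - 8s^2 - 128s - 384 factors as (s^2 + 4s + 8)(s + 12)(s - 4), giving poles at s = -2 ± 2j, -12, 4.
Since the pole(s) at s = 4 lie in the right half-plane, the system is unstable.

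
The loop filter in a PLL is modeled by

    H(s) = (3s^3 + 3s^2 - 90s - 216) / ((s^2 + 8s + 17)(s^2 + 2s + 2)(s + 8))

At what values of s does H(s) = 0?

Set the numerator to zero: 3s^3 + 3s^2 - 90s - 216 = 0, i.e. 3·(s^3 + s^2 - 30s - 72) = 0.
Factoring: (s - 6)(s + 4)(s + 3) = 0.

s = 6, -4, -3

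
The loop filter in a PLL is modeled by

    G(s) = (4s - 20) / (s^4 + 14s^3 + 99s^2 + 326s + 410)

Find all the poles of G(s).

The poles are the roots of the denominator s^4 + 14s^3 + 99s^2 + 326s + 410 = 0.
No real roots exist; factor into two real quadratics: (s^2 + 8s + 41)(s^2 + 6s + 10) = 0.
Each quadratic gives a conjugate pair via the quadratic formula.

s = -4 ± 5j, -3 ± j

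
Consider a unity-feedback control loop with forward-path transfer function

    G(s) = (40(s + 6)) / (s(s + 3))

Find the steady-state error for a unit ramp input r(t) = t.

e_ss = 0.01250

G(s) has one pole at the origin.
This is a Type 1 system. Kv = lim_{s→0} s·G(s) = 240/3 = 80.
e_ss = 1/Kv = 1/(80) = 1/80 ≈ 0.01250.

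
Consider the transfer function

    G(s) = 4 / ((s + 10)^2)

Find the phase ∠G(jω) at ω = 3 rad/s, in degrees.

∠G(j3) ≈ -33.40°

At s = j3: numerator = 4, denominator = 91 + j60.
∠G = ∠num − ∠den = 0° − (33.398°) = -33.40°.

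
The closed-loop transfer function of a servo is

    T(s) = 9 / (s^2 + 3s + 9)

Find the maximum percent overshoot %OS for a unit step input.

Comparing s^2 + 3s + 9 to s^2 + 2ζωₙs + ωₙ²: ωₙ = 3 rad/s and ζ = 3/(2·3) = 0.5.
%OS = 100·exp(−πζ/√(1−ζ²)) = 100·exp(−π·0.5/√(1−0.5²)) ≈ 16.3%.

%OS ≈ 16.3%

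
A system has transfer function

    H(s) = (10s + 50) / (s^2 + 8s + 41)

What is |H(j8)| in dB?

|H(j8)|_dB ≈ 2.84 dB

Substitute s = j8: numerator = 50 + j80, denominator = -23 + j64.
|H(j8)| = |50 + j80| / |-23 + j64| = 94.340 / 68.007 ≈ 1.387.
In decibels: 20·log₁₀(1.387) ≈ 2.84 dB.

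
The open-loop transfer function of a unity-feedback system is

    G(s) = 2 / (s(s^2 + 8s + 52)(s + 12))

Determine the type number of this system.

The denominator has 1 factor of s at the origin (free integrator), so this is a Type 1 system.

Type 1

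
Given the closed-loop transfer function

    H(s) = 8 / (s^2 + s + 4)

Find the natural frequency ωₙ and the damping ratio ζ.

Compare the denominator to the standard form s^2 + 2ζωₙs + ωₙ².
ωₙ² = 4, so ωₙ = 2 rad/s.
2ζωₙ = 1, so ζ = 1/(2·2) = 0.25.

ωₙ = 2 rad/s, ζ = 0.25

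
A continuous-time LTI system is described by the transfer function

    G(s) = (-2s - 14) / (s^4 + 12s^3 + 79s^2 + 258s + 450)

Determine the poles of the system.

s = -3 + 4j, -3 - 4j, -3 + 3j, -3 - 3j

The poles are the roots of the denominator s^4 + 12s^3 + 79s^2 + 258s + 450 = 0.
No real roots exist; factor into two real quadratics: (s^2 + 6s + 25)(s^2 + 6s + 18) = 0.
Each quadratic gives a conjugate pair via the quadratic formula.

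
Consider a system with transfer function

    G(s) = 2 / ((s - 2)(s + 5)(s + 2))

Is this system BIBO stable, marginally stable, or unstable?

unstable

The poles can be read from the denominator factors: s = 2, -5, -2.
Since the pole(s) at s = 2 lie in the right half-plane, the system is unstable.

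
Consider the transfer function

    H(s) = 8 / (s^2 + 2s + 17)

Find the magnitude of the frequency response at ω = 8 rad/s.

|H(j8)| ≈ 0.1611

Substitute s = j8: numerator = 8, denominator = -47 + j16.
|H(j8)| = |8| / |-47 + j16| = 8 / 49.649 ≈ 0.1611.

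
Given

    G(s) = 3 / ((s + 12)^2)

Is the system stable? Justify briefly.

stable

The poles can be read from the denominator factors: s = -12, -12.
Since all poles lie strictly in the left half-plane, the system is stable.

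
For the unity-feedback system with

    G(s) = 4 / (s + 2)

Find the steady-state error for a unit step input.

e_ss = 0.3333

G(s) has no poles at the origin.
This is a Type 0 system. Kp = lim_{s→0} G(s) = 4/2 = 2.
e_ss = 1/(1 + Kp) = 1/(1 + 2) = 1/3 ≈ 0.3333.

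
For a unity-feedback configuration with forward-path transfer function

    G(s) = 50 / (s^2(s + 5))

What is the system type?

The denominator has 2 factors of s at the origin (free integrators), so this is a Type 2 system.

Type 2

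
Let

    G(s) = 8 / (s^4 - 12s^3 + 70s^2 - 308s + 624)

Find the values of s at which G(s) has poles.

The poles are the roots of the denominator s^4 - 12s^3 + 70s^2 - 308s + 624 = 0.
Trying s = 4: the polynomial evaluates to 0, so (s - 4) is a factor.
Dividing out leaves s^3 - 8s^2 + 38s - 156 = 0.
This factors further as (s^2 - 2s + 26)(s - 6) = 0.

s = 4, 1 ± 5j, 6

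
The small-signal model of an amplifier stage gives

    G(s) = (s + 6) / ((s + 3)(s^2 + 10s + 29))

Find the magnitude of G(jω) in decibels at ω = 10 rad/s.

|G(j10)|_dB ≈ -40.8 dB

Substitute s = j10: numerator = 6 + j10, denominator = -1213 - j410.
|G(j10)| = |6 + j10| / |-1213 - j410| = 11.662 / 1280.4 ≈ 0.009108.
In decibels: 20·log₁₀(0.009108) ≈ -40.8 dB.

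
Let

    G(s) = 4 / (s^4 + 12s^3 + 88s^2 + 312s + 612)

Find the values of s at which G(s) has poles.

The poles are the roots of the denominator s^4 + 12s^3 + 88s^2 + 312s + 612 = 0.
No real roots exist; factor into two real quadratics: (s^2 + 6s + 34)(s^2 + 6s + 18) = 0.
Each quadratic gives a conjugate pair via the quadratic formula.

s = -3 ± 5j, -3 ± 3j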